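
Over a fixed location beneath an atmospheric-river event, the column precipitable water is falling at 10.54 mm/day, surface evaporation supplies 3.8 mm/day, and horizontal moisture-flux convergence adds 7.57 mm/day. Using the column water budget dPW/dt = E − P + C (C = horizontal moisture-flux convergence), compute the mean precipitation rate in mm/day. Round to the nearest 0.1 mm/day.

dPW/dt = -10.54 mm/day.
P = E + C − dPW/dt = 3.8 + (7.57) − (-10.54) = 21.9 mm/day.

P ≈ 21.9 mm/day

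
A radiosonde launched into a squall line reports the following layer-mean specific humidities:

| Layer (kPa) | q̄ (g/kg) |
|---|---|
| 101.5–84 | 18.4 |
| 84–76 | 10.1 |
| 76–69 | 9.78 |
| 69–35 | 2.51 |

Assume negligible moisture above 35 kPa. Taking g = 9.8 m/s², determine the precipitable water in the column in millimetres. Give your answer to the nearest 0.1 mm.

Precipitable water is the column-integrated vapour mass per unit area: PW = (1/g) Σ q̄ Δp, with q in kg/kg and Δp in Pa (1 kg/m² of water = 1 mm).
Layer 101.5–84 kPa: Δp = 175 hPa = 17500 Pa, q̄ = 0.0184 kg/kg → 0.0184 × 17500 / 9.8 = 32.86 mm
Layer 84–76 kPa: Δp = 80 hPa = 8000 Pa, q̄ = 0.0101 kg/kg → 0.0101 × 8000 / 9.8 = 8.24 mm
Layer 76–69 kPa: Δp = 70 hPa = 7000 Pa, q̄ = 0.00978 kg/kg → 0.00978 × 7000 / 9.8 = 6.99 mm
Layer 69–35 kPa: Δp = 340 hPa = 34000 Pa, q̄ = 0.00251 kg/kg → 0.00251 × 34000 / 9.8 = 8.71 mm
PW = 32.86 + 8.24 + 6.99 + 8.71 = 56.80 ≈ 56.8 mm.

PW ≈ 56.8 mm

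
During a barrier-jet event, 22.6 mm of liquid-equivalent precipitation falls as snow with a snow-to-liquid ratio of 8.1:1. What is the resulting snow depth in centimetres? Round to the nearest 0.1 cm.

Snow depth = liquid × ratio = 22.6 mm × 8.1 = 183.06 mm = 18.3 cm.

snow depth ≈ 18.3 cm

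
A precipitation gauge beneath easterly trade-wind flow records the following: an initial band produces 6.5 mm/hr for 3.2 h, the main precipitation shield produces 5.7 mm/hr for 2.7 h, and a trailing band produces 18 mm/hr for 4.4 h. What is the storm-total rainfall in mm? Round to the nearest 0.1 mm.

Total = Σ Rᵢ Δtᵢ = 6.5 × 3.2 + 5.7 × 2.7 + 18 × 4.4
      = 20.8 + 15.39 + 79.2 = 115.4 mm.

total ≈ 115.4 mm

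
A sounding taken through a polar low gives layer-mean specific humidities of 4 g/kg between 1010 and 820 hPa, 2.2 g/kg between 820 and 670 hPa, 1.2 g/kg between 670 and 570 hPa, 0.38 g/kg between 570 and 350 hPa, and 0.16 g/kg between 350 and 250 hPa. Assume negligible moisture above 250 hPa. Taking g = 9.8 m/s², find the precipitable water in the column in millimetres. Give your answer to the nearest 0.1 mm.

Precipitable water is the column-integrated vapour mass per unit area: PW = (1/g) Σ q̄ Δp, with q in kg/kg and Δp in Pa (1 kg/m² of water = 1 mm).
Layer 1010–820 hPa: Δp = 190 hPa = 19000 Pa, q̄ = 0.004 kg/kg → 0.004 × 19000 / 9.8 = 7.76 mm
Layer 820–670 hPa: Δp = 150 hPa = 15000 Pa, q̄ = 0.0022 kg/kg → 0.0022 × 15000 / 9.8 = 3.37 mm
Layer 670–570 hPa: Δp = 100 hPa = 10000 Pa, q̄ = 0.0012 kg/kg → 0.0012 × 10000 / 9.8 = 1.22 mm
Layer 570–350 hPa: Δp = 220 hPa = 22000 Pa, q̄ = 0.00038 kg/kg → 0.00038 × 22000 / 9.8 = 0.85 mm
Layer 350–250 hPa: Δp = 100 hPa = 10000 Pa, q̄ = 0.00016 kg/kg → 0.00016 × 10000 / 9.8 = 0.16 mm
PW = 7.76 + 3.37 + 1.22 + 0.85 + 0.16 = 13.36 ≈ 13.4 mm.

PW ≈ 13.4 mm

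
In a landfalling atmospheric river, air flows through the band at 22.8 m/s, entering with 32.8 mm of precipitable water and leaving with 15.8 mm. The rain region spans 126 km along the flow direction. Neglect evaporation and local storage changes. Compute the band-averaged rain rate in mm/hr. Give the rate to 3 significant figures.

Column moisture flux per unit crosswind length is F = V × PW.
Inflow: F_in = 22.8 × 32.8 = 747.84 mm·m/s
Outflow: F_out = 22.8 × 15.8 = 360.24 mm·m/s
Steady-state rate R = (F_in − F_out)/L = (747.84 − 360.24) / 126000 m = 3.076e-03 mm/s.
R = 3.076e-03 × 3600 = 11.1 mm/hr.

R ≈ 11.1 mm/hr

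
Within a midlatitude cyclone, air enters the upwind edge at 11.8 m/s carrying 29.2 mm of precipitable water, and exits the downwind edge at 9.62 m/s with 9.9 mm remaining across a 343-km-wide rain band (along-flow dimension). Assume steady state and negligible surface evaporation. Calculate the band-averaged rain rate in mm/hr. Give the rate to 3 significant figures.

Column moisture flux per unit crosswind length is F = V × PW.
Inflow: F_in = 11.8 × 29.2 = 344.56 mm·m/s
Outflow: F_out = 9.62 × 9.9 = 95.238 mm·m/s
Steady-state rate R = (F_in − F_out)/L = (344.56 − 95.238) / 343000 m = 7.269e-04 mm/s.
R = 7.269e-04 × 3600 = 2.62 mm/hr.

R ≈ 2.62 mm/hr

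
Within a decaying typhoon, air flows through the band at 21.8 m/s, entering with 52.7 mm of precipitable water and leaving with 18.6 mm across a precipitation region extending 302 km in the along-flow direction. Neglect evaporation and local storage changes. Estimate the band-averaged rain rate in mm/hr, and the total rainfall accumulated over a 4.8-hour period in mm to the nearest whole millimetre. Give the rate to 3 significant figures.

Column moisture flux per unit crosswind length is F = V × PW.
Inflow: F_in = 21.8 × 52.7 = 1148.86 mm·m/s
Outflow: F_out = 21.8 × 18.6 = 405.48 mm·m/s
Steady-state rate R = (F_in − F_out)/L = (1148.86 − 405.48) / 302000 m = 2.462e-03 mm/s.
R = 2.462e-03 × 3600 = 8.86 mm/hr.
Over 4.8 h: total = 8.86 × 4.8 = 42.528 ≈ 43 mm.

R ≈ 8.86 mm/hr; total ≈ 43 mm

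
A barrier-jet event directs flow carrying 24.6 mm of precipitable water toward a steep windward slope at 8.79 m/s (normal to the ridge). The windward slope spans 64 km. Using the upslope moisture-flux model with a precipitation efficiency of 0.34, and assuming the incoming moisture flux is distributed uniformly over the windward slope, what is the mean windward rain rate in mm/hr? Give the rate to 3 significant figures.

Incoming column moisture flux per unit ridge length: F = V × PW = 8.79 × 24.6 = 216.234 mm·m/s.
Spread over the 64 km slope with efficiency ε = 0.34: R = ε·F/W = 0.34 × 216.234 / 64000 m = 1.149e-03 mm/s.
R = 1.149e-03 × 3600 = 4.14 mm/hr.

R ≈ 4.14 mm/hr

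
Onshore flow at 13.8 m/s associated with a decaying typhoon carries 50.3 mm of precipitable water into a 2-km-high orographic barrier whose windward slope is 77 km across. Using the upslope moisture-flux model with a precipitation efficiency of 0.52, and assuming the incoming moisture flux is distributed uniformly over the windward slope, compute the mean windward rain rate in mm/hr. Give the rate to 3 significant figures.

R ≈ 16.9 mm/hr

Incoming column moisture flux per unit ridge length: F = V × PW = 13.8 × 50.3 = 694.14 mm·m/s.
Spread over the 77 km slope with efficiency ε = 0.52: R = ε·F/W = 0.52 × 694.14 / 77000 m = 4.688e-03 mm/s.
R = 4.688e-03 × 3600 = 16.9 mm/hr.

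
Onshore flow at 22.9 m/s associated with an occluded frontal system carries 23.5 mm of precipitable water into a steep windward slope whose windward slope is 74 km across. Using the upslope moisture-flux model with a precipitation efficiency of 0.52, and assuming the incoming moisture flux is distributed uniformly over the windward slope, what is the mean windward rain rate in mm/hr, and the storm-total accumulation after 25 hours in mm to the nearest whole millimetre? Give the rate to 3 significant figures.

R ≈ 13.6 mm/hr; total ≈ 340 mm

Incoming column moisture flux per unit ridge length: F = V × PW = 22.9 × 23.5 = 538.15 mm·m/s.
Spread over the 74 km slope with efficiency ε = 0.52: R = ε·F/W = 0.52 × 538.15 / 74000 m = 3.782e-03 mm/s.
R = 3.782e-03 × 3600 = 13.6 mm/hr.
Over 25 h: total = 13.6 × 25 = 340 mm.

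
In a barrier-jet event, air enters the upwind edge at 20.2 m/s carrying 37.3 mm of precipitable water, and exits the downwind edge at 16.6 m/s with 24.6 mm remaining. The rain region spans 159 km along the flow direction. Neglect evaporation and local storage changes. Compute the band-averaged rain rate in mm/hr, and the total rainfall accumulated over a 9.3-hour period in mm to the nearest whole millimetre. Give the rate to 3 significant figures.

Column moisture flux per unit crosswind length is F = V × PW.
Inflow: F_in = 20.2 × 37.3 = 753.46 mm·m/s
Outflow: F_out = 16.6 × 24.6 = 408.36 mm·m/s
Steady-state rate R = (F_in − F_out)/L = (753.46 − 408.36) / 159000 m = 2.170e-03 mm/s.
R = 2.170e-03 × 3600 = 7.81 mm/hr.
Over 9.3 h: total = 7.81 × 9.3 = 72.633 ≈ 73 mm.

R ≈ 7.81 mm/hr; total ≈ 73 mm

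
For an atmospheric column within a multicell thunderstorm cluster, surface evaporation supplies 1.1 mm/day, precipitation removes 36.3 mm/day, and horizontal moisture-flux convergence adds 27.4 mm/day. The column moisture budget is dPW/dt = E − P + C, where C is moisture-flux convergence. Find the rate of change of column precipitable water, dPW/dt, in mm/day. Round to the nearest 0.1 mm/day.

dPW/dt = E − P + C = 1.1 − 36.3 + (27.4) = -7.8 mm/day.

dPW/dt ≈ -7.8 mm/day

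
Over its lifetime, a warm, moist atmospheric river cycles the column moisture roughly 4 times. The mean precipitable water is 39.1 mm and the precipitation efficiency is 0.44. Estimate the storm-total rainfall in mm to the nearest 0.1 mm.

rainfall ≈ 68.8 mm

Each cycle deposits ε × PW = 0.44 × 39.1 = 17.204 mm.
Over 4 cycles: 4 × 17.204 = 68.8 mm.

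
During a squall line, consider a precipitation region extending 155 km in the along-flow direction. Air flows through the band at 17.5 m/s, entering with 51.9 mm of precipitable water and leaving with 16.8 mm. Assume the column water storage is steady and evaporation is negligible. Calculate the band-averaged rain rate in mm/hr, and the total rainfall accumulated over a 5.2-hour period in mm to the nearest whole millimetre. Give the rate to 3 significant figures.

Column moisture flux per unit crosswind length is F = V × PW.
Inflow: F_in = 17.5 × 51.9 = 908.25 mm·m/s
Outflow: F_out = 17.5 × 16.8 = 294 mm·m/s
Steady-state rate R = (F_in − F_out)/L = (908.25 − 294) / 155000 m = 3.963e-03 mm/s.
R = 3.963e-03 × 3600 = 14.3 mm/hr.
Over 5.2 h: total = 14.3 × 5.2 = 74.36 ≈ 74 mm.

R ≈ 14.3 mm/hr; total ≈ 74 mm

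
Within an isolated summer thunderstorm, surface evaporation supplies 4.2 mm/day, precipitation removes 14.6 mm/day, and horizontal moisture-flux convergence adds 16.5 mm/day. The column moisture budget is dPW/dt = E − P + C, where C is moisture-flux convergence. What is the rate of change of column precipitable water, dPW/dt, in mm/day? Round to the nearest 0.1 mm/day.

dPW/dt ≈ 6.1 mm/day

dPW/dt = E − P + C = 4.2 − 14.6 + (16.5) = 6.1 mm/day.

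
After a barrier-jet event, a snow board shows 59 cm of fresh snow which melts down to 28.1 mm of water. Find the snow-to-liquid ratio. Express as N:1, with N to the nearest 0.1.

ratio ≈ 21.0

Ratio = snow depth / SWE = 590 mm / 28.1 mm = 21.0, i.e. 21.0:1.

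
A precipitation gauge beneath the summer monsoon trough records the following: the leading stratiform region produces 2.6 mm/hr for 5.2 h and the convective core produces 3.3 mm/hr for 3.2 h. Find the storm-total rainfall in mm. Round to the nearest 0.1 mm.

total ≈ 24.1 mm

Total = Σ Rᵢ Δtᵢ = 2.6 × 5.2 + 3.3 × 3.2
      = 13.52 + 10.56 = 24.1 mm.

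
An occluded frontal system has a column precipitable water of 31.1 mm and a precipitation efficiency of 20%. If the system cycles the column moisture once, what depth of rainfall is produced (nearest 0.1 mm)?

rainfall ≈ 6.2 mm

Rainfall = ε × PW = 0.20 × 31.1 = 6.2 mm.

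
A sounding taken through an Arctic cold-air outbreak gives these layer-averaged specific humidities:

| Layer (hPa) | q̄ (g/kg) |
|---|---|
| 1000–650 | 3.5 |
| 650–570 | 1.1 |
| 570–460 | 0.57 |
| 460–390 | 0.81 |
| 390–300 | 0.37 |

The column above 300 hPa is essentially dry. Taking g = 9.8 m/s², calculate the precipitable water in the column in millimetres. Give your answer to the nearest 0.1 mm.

PW ≈ 15.0 mm

Precipitable water is the column-integrated vapour mass per unit area: PW = (1/g) Σ q̄ Δp, with q in kg/kg and Δp in Pa (1 kg/m² of water = 1 mm).
Layer 1000–650 hPa: Δp = 350 hPa = 35000 Pa, q̄ = 0.0035 kg/kg → 0.0035 × 35000 / 9.8 = 12.50 mm
Layer 650–570 hPa: Δp = 80 hPa = 8000 Pa, q̄ = 0.0011 kg/kg → 0.0011 × 8000 / 9.8 = 0.90 mm
Layer 570–460 hPa: Δp = 110 hPa = 11000 Pa, q̄ = 0.00057 kg/kg → 0.00057 × 11000 / 9.8 = 0.64 mm
Layer 460–390 hPa: Δp = 70 hPa = 7000 Pa, q̄ = 0.00081 kg/kg → 0.00081 × 7000 / 9.8 = 0.58 mm
Layer 390–300 hPa: Δp = 90 hPa = 9000 Pa, q̄ = 0.00037 kg/kg → 0.00037 × 9000 / 9.8 = 0.34 mm
PW = 12.50 + 0.90 + 0.64 + 0.58 + 0.34 = 14.96 ≈ 15.0 mm.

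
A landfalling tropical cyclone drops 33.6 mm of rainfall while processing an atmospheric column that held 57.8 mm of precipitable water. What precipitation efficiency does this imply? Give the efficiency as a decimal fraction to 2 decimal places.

ε = rainfall / PW = 33.6 / 57.8 = 0.58.

ε ≈ 0.58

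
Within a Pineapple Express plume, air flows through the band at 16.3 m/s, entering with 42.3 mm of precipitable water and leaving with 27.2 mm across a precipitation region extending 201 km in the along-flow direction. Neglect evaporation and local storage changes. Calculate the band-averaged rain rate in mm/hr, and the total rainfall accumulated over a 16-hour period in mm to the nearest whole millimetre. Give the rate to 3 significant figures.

Column moisture flux per unit crosswind length is F = V × PW.
Inflow: F_in = 16.3 × 42.3 = 689.49 mm·m/s
Outflow: F_out = 16.3 × 27.2 = 443.36 mm·m/s
Steady-state rate R = (F_in − F_out)/L = (689.49 − 443.36) / 201000 m = 1.225e-03 mm/s.
R = 1.225e-03 × 3600 = 4.41 mm/hr.
Over 16 h: total = 4.41 × 16 = 70.56 ≈ 71 mm.

R ≈ 4.41 mm/hr; total ≈ 71 mm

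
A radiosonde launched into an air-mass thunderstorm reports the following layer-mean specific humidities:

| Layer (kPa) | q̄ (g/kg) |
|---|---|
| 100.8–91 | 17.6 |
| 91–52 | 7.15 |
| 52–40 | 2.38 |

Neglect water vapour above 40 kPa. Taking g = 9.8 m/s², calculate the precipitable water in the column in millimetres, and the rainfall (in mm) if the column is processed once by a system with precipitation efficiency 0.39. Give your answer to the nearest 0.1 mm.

PW ≈ 49.0 mm; rainfall ≈ 19.1 mm

Precipitable water is the column-integrated vapour mass per unit area: PW = (1/g) Σ q̄ Δp, with q in kg/kg and Δp in Pa (1 kg/m² of water = 1 mm).
Layer 100.8–91 kPa: Δp = 98 hPa = 9800 Pa, q̄ = 0.0176 kg/kg → 0.0176 × 9800 / 9.8 = 17.60 mm
Layer 91–52 kPa: Δp = 390 hPa = 39000 Pa, q̄ = 0.00715 kg/kg → 0.00715 × 39000 / 9.8 = 28.45 mm
Layer 52–40 kPa: Δp = 120 hPa = 12000 Pa, q̄ = 0.00238 kg/kg → 0.00238 × 12000 / 9.8 = 2.91 mm
PW = 17.60 + 28.45 + 2.91 = 48.96 ≈ 49.0 mm.
Rainfall = ε × PW = 0.39 × 49.0 = 19.1 mm.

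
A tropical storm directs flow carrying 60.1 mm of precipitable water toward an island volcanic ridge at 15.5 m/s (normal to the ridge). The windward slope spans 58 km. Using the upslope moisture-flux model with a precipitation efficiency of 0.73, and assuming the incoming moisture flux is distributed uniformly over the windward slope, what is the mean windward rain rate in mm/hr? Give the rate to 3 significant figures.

Incoming column moisture flux per unit ridge length: F = V × PW = 15.5 × 60.1 = 931.55 mm·m/s.
Spread over the 58 km slope with efficiency ε = 0.73: R = ε·F/W = 0.73 × 931.55 / 58000 m = 1.172e-02 mm/s.
R = 1.172e-02 × 3600 = 42.2 mm/hr.

R ≈ 42.2 mm/hr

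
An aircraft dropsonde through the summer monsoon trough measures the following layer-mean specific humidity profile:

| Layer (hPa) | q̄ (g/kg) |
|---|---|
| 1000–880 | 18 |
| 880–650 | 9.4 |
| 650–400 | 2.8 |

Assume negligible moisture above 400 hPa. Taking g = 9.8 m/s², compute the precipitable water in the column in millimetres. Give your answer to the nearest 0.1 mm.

PW ≈ 51.2 mm

Precipitable water is the column-integrated vapour mass per unit area: PW = (1/g) Σ q̄ Δp, with q in kg/kg and Δp in Pa (1 kg/m² of water = 1 mm).
Layer 1000–880 hPa: Δp = 120 hPa = 12000 Pa, q̄ = 0.018 kg/kg → 0.018 × 12000 / 9.8 = 22.04 mm
Layer 880–650 hPa: Δp = 230 hPa = 23000 Pa, q̄ = 0.0094 kg/kg → 0.0094 × 23000 / 9.8 = 22.06 mm
Layer 650–400 hPa: Δp = 250 hPa = 25000 Pa, q̄ = 0.0028 kg/kg → 0.0028 × 25000 / 9.8 = 7.14 mm
PW = 22.04 + 22.06 + 7.14 = 51.24 ≈ 51.2 mm.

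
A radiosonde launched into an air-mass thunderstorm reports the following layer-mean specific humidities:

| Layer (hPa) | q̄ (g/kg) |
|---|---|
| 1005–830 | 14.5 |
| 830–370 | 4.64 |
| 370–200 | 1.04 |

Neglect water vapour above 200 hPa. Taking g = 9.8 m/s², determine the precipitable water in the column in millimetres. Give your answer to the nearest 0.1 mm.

PW ≈ 49.5 mm

Precipitable water is the column-integrated vapour mass per unit area: PW = (1/g) Σ q̄ Δp, with q in kg/kg and Δp in Pa (1 kg/m² of water = 1 mm).
Layer 1005–830 hPa: Δp = 175 hPa = 17500 Pa, q̄ = 0.0145 kg/kg → 0.0145 × 17500 / 9.8 = 25.89 mm
Layer 830–370 hPa: Δp = 460 hPa = 46000 Pa, q̄ = 0.00464 kg/kg → 0.00464 × 46000 / 9.8 = 21.78 mm
Layer 370–200 hPa: Δp = 170 hPa = 17000 Pa, q̄ = 0.00104 kg/kg → 0.00104 × 17000 / 9.8 = 1.80 mm
PW = 25.89 + 21.78 + 1.80 = 49.47 ≈ 49.5 mm.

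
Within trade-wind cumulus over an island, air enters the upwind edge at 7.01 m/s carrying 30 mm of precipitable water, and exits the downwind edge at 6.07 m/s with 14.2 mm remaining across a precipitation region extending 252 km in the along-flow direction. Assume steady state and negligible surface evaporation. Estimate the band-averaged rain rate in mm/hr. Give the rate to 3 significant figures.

R ≈ 1.77 mm/hr

Column moisture flux per unit crosswind length is F = V × PW.
Inflow: F_in = 7.01 × 30 = 210.3 mm·m/s
Outflow: F_out = 6.07 × 14.2 = 86.194 mm·m/s
Steady-state rate R = (F_in − F_out)/L = (210.3 − 86.194) / 252000 m = 4.925e-04 mm/s.
R = 4.925e-04 × 3600 = 1.77 mm/hr.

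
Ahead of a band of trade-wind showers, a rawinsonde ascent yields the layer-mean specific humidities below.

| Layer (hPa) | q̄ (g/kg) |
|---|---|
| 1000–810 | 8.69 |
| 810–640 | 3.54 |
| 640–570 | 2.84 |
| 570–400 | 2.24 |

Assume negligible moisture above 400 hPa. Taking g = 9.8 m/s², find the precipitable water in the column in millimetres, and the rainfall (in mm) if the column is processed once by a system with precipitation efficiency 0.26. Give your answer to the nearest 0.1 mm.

PW ≈ 28.9 mm; rainfall ≈ 7.5 mm

Precipitable water is the column-integrated vapour mass per unit area: PW = (1/g) Σ q̄ Δp, with q in kg/kg and Δp in Pa (1 kg/m² of water = 1 mm).
Layer 1000–810 hPa: Δp = 190 hPa = 19000 Pa, q̄ = 0.00869 kg/kg → 0.00869 × 19000 / 9.8 = 16.85 mm
Layer 810–640 hPa: Δp = 170 hPa = 17000 Pa, q̄ = 0.00354 kg/kg → 0.00354 × 17000 / 9.8 = 6.14 mm
Layer 640–570 hPa: Δp = 70 hPa = 7000 Pa, q̄ = 0.00284 kg/kg → 0.00284 × 7000 / 9.8 = 2.03 mm
Layer 570–400 hPa: Δp = 170 hPa = 17000 Pa, q̄ = 0.00224 kg/kg → 0.00224 × 17000 / 9.8 = 3.89 mm
PW = 16.85 + 6.14 + 2.03 + 3.89 = 28.91 ≈ 28.9 mm.
Rainfall = ε × PW = 0.26 × 28.9 = 7.5 mm.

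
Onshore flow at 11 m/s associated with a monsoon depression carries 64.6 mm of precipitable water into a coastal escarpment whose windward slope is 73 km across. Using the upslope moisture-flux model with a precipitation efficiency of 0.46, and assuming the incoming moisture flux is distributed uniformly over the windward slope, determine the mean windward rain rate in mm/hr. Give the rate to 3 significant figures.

Incoming column moisture flux per unit ridge length: F = V × PW = 11 × 64.6 = 710.6 mm·m/s.
Spread over the 73 km slope with efficiency ε = 0.46: R = ε·F/W = 0.46 × 710.6 / 73000 m = 4.478e-03 mm/s.
R = 4.478e-03 × 3600 = 16.1 mm/hr.

R ≈ 16.1 mm/hr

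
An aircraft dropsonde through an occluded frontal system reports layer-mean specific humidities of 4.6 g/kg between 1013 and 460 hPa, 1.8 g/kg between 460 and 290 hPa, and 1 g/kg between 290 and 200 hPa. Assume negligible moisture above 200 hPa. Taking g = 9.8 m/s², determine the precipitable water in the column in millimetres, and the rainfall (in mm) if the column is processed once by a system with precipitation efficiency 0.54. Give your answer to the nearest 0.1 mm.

PW ≈ 30.0 mm; rainfall ≈ 16.2 mm

Precipitable water is the column-integrated vapour mass per unit area: PW = (1/g) Σ q̄ Δp, with q in kg/kg and Δp in Pa (1 kg/m² of water = 1 mm).
Layer 1013–460 hPa: Δp = 553 hPa = 55300 Pa, q̄ = 0.0046 kg/kg → 0.0046 × 55300 / 9.8 = 25.96 mm
Layer 460–290 hPa: Δp = 170 hPa = 17000 Pa, q̄ = 0.0018 kg/kg → 0.0018 × 17000 / 9.8 = 3.12 mm
Layer 290–200 hPa: Δp = 90 hPa = 9000 Pa, q̄ = 0.001 kg/kg → 0.001 × 9000 / 9.8 = 0.92 mm
PW = 25.96 + 3.12 + 0.92 = 30.00 ≈ 30.0 mm.
Rainfall = ε × PW = 0.54 × 30.0 = 16.2 mm.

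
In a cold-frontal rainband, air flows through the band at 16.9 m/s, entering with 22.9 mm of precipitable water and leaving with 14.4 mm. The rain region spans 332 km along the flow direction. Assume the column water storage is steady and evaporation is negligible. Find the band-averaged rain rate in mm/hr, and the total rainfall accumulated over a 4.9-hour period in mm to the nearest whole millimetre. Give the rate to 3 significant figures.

Column moisture flux per unit crosswind length is F = V × PW.
Inflow: F_in = 16.9 × 22.9 = 387.01 mm·m/s
Outflow: F_out = 16.9 × 14.4 = 243.36 mm·m/s
Steady-state rate R = (F_in − F_out)/L = (387.01 − 243.36) / 332000 m = 4.327e-04 mm/s.
R = 4.327e-04 × 3600 = 1.56 mm/hr.
Over 4.9 h: total = 1.56 × 4.9 = 7.644 ≈ 8 mm.

R ≈ 1.56 mm/hr; total ≈ 8 mm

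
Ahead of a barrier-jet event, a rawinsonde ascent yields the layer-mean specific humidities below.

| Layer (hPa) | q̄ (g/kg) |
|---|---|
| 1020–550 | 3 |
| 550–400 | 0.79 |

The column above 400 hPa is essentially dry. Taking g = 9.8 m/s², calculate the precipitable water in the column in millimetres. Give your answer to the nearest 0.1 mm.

Precipitable water is the column-integrated vapour mass per unit area: PW = (1/g) Σ q̄ Δp, with q in kg/kg and Δp in Pa (1 kg/m² of water = 1 mm).
Layer 1020–550 hPa: Δp = 470 hPa = 47000 Pa, q̄ = 0.003 kg/kg → 0.003 × 47000 / 9.8 = 14.39 mm
Layer 550–400 hPa: Δp = 150 hPa = 15000 Pa, q̄ = 0.00079 kg/kg → 0.00079 × 15000 / 9.8 = 1.21 mm
PW = 14.39 + 1.21 = 15.60 ≈ 15.6 mm.

PW ≈ 15.6 mm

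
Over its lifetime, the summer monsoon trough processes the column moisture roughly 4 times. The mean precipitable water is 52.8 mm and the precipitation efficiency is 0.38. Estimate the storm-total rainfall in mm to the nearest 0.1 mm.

Each cycle deposits ε × PW = 0.38 × 52.8 = 20.064 mm.
Over 4 cycles: 4 × 20.064 = 80.3 mm.

rainfall ≈ 80.3 mm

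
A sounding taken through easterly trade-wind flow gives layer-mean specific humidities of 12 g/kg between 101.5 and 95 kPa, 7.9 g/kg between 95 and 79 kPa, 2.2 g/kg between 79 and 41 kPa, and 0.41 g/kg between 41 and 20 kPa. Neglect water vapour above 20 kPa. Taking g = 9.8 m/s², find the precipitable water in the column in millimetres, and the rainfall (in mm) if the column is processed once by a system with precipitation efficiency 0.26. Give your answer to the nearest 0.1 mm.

PW ≈ 30.3 mm; rainfall ≈ 7.9 mm

Precipitable water is the column-integrated vapour mass per unit area: PW = (1/g) Σ q̄ Δp, with q in kg/kg and Δp in Pa (1 kg/m² of water = 1 mm).
Layer 101.5–95 kPa: Δp = 65 hPa = 6500 Pa, q̄ = 0.012 kg/kg → 0.012 × 6500 / 9.8 = 7.96 mm
Layer 95–79 kPa: Δp = 160 hPa = 16000 Pa, q̄ = 0.0079 kg/kg → 0.0079 × 16000 / 9.8 = 12.90 mm
Layer 79–41 kPa: Δp = 380 hPa = 38000 Pa, q̄ = 0.0022 kg/kg → 0.0022 × 38000 / 9.8 = 8.53 mm
Layer 41–20 kPa: Δp = 210 hPa = 21000 Pa, q̄ = 0.00041 kg/kg → 0.00041 × 21000 / 9.8 = 0.88 mm
PW = 7.96 + 12.90 + 8.53 + 0.88 = 30.27 ≈ 30.3 mm.
Rainfall = ε × PW = 0.26 × 30.3 = 7.9 mm.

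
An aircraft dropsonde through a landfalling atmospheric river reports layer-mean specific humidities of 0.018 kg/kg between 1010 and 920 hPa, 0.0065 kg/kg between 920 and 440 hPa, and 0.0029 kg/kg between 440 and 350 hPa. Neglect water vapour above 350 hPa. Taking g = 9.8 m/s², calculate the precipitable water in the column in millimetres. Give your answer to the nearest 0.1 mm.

PW ≈ 51.0 mm

Precipitable water is the column-integrated vapour mass per unit area: PW = (1/g) Σ q̄ Δp, with q in kg/kg and Δp in Pa (1 kg/m² of water = 1 mm).
Layer 1010–920 hPa: Δp = 90 hPa = 9000 Pa, q̄ = 0.018 kg/kg → 0.018 × 9000 / 9.8 = 16.53 mm
Layer 920–440 hPa: Δp = 480 hPa = 48000 Pa, q̄ = 0.0065 kg/kg → 0.0065 × 48000 / 9.8 = 31.84 mm
Layer 440–350 hPa: Δp = 90 hPa = 9000 Pa, q̄ = 0.0029 kg/kg → 0.0029 × 9000 / 9.8 = 2.66 mm
PW = 16.53 + 31.84 + 2.66 = 51.03 ≈ 51.0 mm.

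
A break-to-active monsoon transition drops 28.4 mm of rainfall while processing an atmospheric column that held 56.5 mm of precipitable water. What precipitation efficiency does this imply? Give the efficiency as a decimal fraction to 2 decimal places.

ε ≈ 0.50

ε = rainfall / PW = 28.4 / 56.5 = 0.50.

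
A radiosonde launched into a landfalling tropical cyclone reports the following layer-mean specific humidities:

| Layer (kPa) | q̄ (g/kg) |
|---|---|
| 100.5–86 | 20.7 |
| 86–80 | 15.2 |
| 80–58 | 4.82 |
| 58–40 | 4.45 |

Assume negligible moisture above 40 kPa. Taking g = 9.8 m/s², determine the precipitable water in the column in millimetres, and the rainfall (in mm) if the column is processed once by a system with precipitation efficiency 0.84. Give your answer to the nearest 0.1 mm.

PW ≈ 58.9 mm; rainfall ≈ 49.5 mm

Precipitable water is the column-integrated vapour mass per unit area: PW = (1/g) Σ q̄ Δp, with q in kg/kg and Δp in Pa (1 kg/m² of water = 1 mm).
Layer 100.5–86 kPa: Δp = 145 hPa = 14500 Pa, q̄ = 0.0207 kg/kg → 0.0207 × 14500 / 9.8 = 30.63 mm
Layer 86–80 kPa: Δp = 60 hPa = 6000 Pa, q̄ = 0.0152 kg/kg → 0.0152 × 6000 / 9.8 = 9.31 mm
Layer 80–58 kPa: Δp = 220 hPa = 22000 Pa, q̄ = 0.00482 kg/kg → 0.00482 × 22000 / 9.8 = 10.82 mm
Layer 58–40 kPa: Δp = 180 hPa = 18000 Pa, q̄ = 0.00445 kg/kg → 0.00445 × 18000 / 9.8 = 8.17 mm
PW = 30.63 + 9.31 + 10.82 + 8.17 = 58.93 ≈ 58.9 mm.
Rainfall = ε × PW = 0.84 × 58.9 = 49.5 mm.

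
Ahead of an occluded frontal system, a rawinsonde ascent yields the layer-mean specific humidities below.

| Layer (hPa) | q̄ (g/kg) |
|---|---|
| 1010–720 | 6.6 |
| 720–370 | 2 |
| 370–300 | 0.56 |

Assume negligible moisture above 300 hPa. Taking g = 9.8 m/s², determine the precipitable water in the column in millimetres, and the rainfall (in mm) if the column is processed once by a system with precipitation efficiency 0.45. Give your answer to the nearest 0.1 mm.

PW ≈ 27.1 mm; rainfall ≈ 12.2 mm

Precipitable water is the column-integrated vapour mass per unit area: PW = (1/g) Σ q̄ Δp, with q in kg/kg and Δp in Pa (1 kg/m² of water = 1 mm).
Layer 1010–720 hPa: Δp = 290 hPa = 29000 Pa, q̄ = 0.0066 kg/kg → 0.0066 × 29000 / 9.8 = 19.53 mm
Layer 720–370 hPa: Δp = 350 hPa = 35000 Pa, q̄ = 0.002 kg/kg → 0.002 × 35000 / 9.8 = 7.14 mm
Layer 370–300 hPa: Δp = 70 hPa = 7000 Pa, q̄ = 0.00056 kg/kg → 0.00056 × 7000 / 9.8 = 0.40 mm
PW = 19.53 + 7.14 + 0.40 = 27.07 ≈ 27.1 mm.
Rainfall = ε × PW = 0.45 × 27.1 = 12.2 mm.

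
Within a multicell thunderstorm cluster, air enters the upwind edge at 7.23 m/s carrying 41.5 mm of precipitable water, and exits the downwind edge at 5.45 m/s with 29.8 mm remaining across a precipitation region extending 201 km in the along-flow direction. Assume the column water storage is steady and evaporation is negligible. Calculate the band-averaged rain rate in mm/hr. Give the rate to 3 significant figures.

R ≈ 2.47 mm/hr

Column moisture flux per unit crosswind length is F = V × PW.
Inflow: F_in = 7.23 × 41.5 = 300.045 mm·m/s
Outflow: F_out = 5.45 × 29.8 = 162.41 mm·m/s
Steady-state rate R = (F_in − F_out)/L = (300.045 − 162.41) / 201000 m = 6.848e-04 mm/s.
R = 6.848e-04 × 3600 = 2.47 mm/hr.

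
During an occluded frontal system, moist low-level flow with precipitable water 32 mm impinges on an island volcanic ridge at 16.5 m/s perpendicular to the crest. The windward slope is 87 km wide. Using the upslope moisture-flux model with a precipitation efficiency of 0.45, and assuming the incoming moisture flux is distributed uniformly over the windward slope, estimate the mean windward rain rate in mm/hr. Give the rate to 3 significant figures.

Incoming column moisture flux per unit ridge length: F = V × PW = 16.5 × 32 = 528 mm·m/s.
Spread over the 87 km slope with efficiency ε = 0.45: R = ε·F/W = 0.45 × 528 / 87000 m = 2.731e-03 mm/s.
R = 2.731e-03 × 3600 = 9.83 mm/hr.

R ≈ 9.83 mm/hr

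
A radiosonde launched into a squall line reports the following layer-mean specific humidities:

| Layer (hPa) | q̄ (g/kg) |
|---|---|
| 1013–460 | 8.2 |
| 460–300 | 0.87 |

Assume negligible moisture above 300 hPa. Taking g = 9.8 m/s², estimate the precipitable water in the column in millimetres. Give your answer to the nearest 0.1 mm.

PW ≈ 47.7 mm

Precipitable water is the column-integrated vapour mass per unit area: PW = (1/g) Σ q̄ Δp, with q in kg/kg and Δp in Pa (1 kg/m² of water = 1 mm).
Layer 1013–460 hPa: Δp = 553 hPa = 55300 Pa, q̄ = 0.0082 kg/kg → 0.0082 × 55300 / 9.8 = 46.27 mm
Layer 460–300 hPa: Δp = 160 hPa = 16000 Pa, q̄ = 0.00087 kg/kg → 0.00087 × 16000 / 9.8 = 1.42 mm
PW = 46.27 + 1.42 = 47.69 ≈ 47.7 mm.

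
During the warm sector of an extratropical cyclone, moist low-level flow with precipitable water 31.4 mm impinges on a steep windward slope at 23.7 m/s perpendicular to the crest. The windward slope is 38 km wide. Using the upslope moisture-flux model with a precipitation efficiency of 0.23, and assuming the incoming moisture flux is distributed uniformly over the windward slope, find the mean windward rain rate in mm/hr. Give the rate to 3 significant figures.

Incoming column moisture flux per unit ridge length: F = V × PW = 23.7 × 31.4 = 744.18 mm·m/s.
Spread over the 38 km slope with efficiency ε = 0.23: R = ε·F/W = 0.23 × 744.18 / 38000 m = 4.504e-03 mm/s.
R = 4.504e-03 × 3600 = 16.2 mm/hr.

R ≈ 16.2 mm/hr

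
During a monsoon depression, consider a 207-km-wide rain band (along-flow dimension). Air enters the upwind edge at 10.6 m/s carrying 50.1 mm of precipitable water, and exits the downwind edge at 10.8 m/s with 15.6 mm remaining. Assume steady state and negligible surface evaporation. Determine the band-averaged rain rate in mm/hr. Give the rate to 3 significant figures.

Column moisture flux per unit crosswind length is F = V × PW.
Inflow: F_in = 10.6 × 50.1 = 531.06 mm·m/s
Outflow: F_out = 10.8 × 15.6 = 168.48 mm·m/s
Steady-state rate R = (F_in − F_out)/L = (531.06 − 168.48) / 207000 m = 1.752e-03 mm/s.
R = 1.752e-03 × 3600 = 6.31 mm/hr.

R ≈ 6.31 mm/hr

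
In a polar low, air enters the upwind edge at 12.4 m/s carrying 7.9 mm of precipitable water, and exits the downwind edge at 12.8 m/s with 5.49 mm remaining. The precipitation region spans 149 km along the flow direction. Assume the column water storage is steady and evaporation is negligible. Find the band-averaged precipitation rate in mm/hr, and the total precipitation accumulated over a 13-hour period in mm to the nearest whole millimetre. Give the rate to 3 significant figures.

R ≈ 0.669 mm/hr; total ≈ 9 mm

Column moisture flux per unit crosswind length is F = V × PW.
Inflow: F_in = 12.4 × 7.9 = 97.96 mm·m/s
Outflow: F_out = 12.8 × 5.49 = 70.272 mm·m/s
Steady-state rate R = (F_in − F_out)/L = (97.96 − 70.272) / 149000 m = 1.858e-04 mm/s.
R = 1.858e-04 × 3600 = 0.669 mm/hr.
Over 13 h: total = 0.669 × 13 = 8.697 ≈ 9 mm.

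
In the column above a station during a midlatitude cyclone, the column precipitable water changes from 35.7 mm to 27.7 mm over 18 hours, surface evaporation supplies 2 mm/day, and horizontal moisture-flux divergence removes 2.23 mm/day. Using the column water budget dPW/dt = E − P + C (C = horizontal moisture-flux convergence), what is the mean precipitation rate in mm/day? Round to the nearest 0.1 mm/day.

dPW/dt = (27.7 − 35.7) mm / (18/24 day) = -10.667 mm/day.
P = E + C − dPW/dt = 2 + (-2.23) − (-10.667) = 10.4 mm/day.

P ≈ 10.4 mm/day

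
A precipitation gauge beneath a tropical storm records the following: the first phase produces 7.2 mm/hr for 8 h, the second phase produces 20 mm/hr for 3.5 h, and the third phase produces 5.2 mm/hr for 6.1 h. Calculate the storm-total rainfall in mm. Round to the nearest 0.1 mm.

Total = Σ Rᵢ Δtᵢ = 7.2 × 8 + 20 × 3.5 + 5.2 × 6.1
      = 57.6 + 70 + 31.72 = 159.3 mm.

total ≈ 159.3 mm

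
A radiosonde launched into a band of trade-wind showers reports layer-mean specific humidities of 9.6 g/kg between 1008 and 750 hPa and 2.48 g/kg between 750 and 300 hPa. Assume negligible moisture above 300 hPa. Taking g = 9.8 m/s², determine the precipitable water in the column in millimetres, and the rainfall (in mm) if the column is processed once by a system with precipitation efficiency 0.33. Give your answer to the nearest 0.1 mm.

PW ≈ 36.7 mm; rainfall ≈ 12.1 mm

Precipitable water is the column-integrated vapour mass per unit area: PW = (1/g) Σ q̄ Δp, with q in kg/kg and Δp in Pa (1 kg/m² of water = 1 mm).
Layer 1008–750 hPa: Δp = 258 hPa = 25800 Pa, q̄ = 0.0096 kg/kg → 0.0096 × 25800 / 9.8 = 25.27 mm
Layer 750–300 hPa: Δp = 450 hPa = 45000 Pa, q̄ = 0.00248 kg/kg → 0.00248 × 45000 / 9.8 = 11.39 mm
PW = 25.27 + 11.39 = 36.66 ≈ 36.7 mm.
Rainfall = ε × PW = 0.33 × 36.7 = 12.1 mm.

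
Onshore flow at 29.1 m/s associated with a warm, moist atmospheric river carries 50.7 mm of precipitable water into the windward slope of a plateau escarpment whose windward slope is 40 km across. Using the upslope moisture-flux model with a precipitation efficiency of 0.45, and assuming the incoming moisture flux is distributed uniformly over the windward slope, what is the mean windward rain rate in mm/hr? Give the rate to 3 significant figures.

Incoming column moisture flux per unit ridge length: F = V × PW = 29.1 × 50.7 = 1475.37 mm·m/s.
Spread over the 40 km slope with efficiency ε = 0.45: R = ε·F/W = 0.45 × 1475.37 / 40000 m = 1.660e-02 mm/s.
R = 1.660e-02 × 3600 = 59.8 mm/hr.

R ≈ 59.8 mm/hr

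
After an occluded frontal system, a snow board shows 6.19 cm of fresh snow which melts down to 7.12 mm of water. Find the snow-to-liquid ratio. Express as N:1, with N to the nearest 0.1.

Ratio = snow depth / SWE = 61.9 mm / 7.12 mm = 8.7, i.e. 8.7:1.

ratio ≈ 8.7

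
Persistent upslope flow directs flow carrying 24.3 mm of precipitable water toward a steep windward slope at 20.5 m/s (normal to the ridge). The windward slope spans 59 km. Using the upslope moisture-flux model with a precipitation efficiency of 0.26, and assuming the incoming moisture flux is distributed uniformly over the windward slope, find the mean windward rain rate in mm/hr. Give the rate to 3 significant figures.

Incoming column moisture flux per unit ridge length: F = V × PW = 20.5 × 24.3 = 498.15 mm·m/s.
Spread over the 59 km slope with efficiency ε = 0.26: R = ε·F/W = 0.26 × 498.15 / 59000 m = 2.195e-03 mm/s.
R = 2.195e-03 × 3600 = 7.90 mm/hr.

R ≈ 7.90 mm/hr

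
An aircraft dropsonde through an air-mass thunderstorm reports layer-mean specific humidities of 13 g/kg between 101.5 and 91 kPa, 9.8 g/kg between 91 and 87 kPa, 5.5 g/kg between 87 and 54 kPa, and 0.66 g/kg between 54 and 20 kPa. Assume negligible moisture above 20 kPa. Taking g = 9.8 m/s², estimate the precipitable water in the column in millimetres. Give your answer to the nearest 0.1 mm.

PW ≈ 38.7 mm

Precipitable water is the column-integrated vapour mass per unit area: PW = (1/g) Σ q̄ Δp, with q in kg/kg and Δp in Pa (1 kg/m² of water = 1 mm).
Layer 101.5–91 kPa: Δp = 105 hPa = 10500 Pa, q̄ = 0.013 kg/kg → 0.013 × 10500 / 9.8 = 13.93 mm
Layer 91–87 kPa: Δp = 40 hPa = 4000 Pa, q̄ = 0.0098 kg/kg → 0.0098 × 4000 / 9.8 = 4.00 mm
Layer 87–54 kPa: Δp = 330 hPa = 33000 Pa, q̄ = 0.0055 kg/kg → 0.0055 × 33000 / 9.8 = 18.52 mm
Layer 54–20 kPa: Δp = 340 hPa = 34000 Pa, q̄ = 0.00066 kg/kg → 0.00066 × 34000 / 9.8 = 2.29 mm
PW = 13.93 + 4.00 + 18.52 + 2.29 = 38.74 ≈ 38.7 mm.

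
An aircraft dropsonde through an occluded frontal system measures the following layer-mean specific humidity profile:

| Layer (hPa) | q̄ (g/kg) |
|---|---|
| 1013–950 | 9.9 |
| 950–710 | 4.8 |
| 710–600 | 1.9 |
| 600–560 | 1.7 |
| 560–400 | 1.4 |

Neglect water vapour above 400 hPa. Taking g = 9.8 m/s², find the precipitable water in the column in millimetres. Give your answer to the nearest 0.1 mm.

Precipitable water is the column-integrated vapour mass per unit area: PW = (1/g) Σ q̄ Δp, with q in kg/kg and Δp in Pa (1 kg/m² of water = 1 mm).
Layer 1013–950 hPa: Δp = 63 hPa = 6300 Pa, q̄ = 0.0099 kg/kg → 0.0099 × 6300 / 9.8 = 6.36 mm
Layer 950–710 hPa: Δp = 240 hPa = 24000 Pa, q̄ = 0.0048 kg/kg → 0.0048 × 24000 / 9.8 = 11.76 mm
Layer 710–600 hPa: Δp = 110 hPa = 11000 Pa, q̄ = 0.0019 kg/kg → 0.0019 × 11000 / 9.8 = 2.13 mm
Layer 600–560 hPa: Δp = 40 hPa = 4000 Pa, q̄ = 0.0017 kg/kg → 0.0017 × 4000 / 9.8 = 0.69 mm
Layer 560–400 hPa: Δp = 160 hPa = 16000 Pa, q̄ = 0.0014 kg/kg → 0.0014 × 16000 / 9.8 = 2.29 mm
PW = 6.36 + 11.76 + 2.13 + 0.69 + 2.29 = 23.23 ≈ 23.2 mm.

PW ≈ 23.2 mm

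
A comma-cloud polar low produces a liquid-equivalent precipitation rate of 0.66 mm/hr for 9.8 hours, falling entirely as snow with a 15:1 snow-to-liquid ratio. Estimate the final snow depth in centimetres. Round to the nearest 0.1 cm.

Liquid-equivalent depth = 0.66 × 9.8 = 6.468 mm.
Snow depth = 6.468 mm × 15 = 97.02 mm = 9.7 cm.

snow depth ≈ 9.7 cm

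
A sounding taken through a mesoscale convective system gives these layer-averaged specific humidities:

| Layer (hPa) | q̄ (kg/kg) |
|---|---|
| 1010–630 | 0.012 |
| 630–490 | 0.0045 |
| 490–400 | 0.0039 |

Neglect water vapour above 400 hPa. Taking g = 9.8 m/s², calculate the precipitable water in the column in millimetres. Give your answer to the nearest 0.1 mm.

PW ≈ 56.5 mm

Precipitable water is the column-integrated vapour mass per unit area: PW = (1/g) Σ q̄ Δp, with q in kg/kg and Δp in Pa (1 kg/m² of water = 1 mm).
Layer 1010–630 hPa: Δp = 380 hPa = 38000 Pa, q̄ = 0.012 kg/kg → 0.012 × 38000 / 9.8 = 46.53 mm
Layer 630–490 hPa: Δp = 140 hPa = 14000 Pa, q̄ = 0.0045 kg/kg → 0.0045 × 14000 / 9.8 = 6.43 mm
Layer 490–400 hPa: Δp = 90 hPa = 9000 Pa, q̄ = 0.0039 kg/kg → 0.0039 × 9000 / 9.8 = 3.58 mm
PW = 46.53 + 6.43 + 3.58 = 56.54 ≈ 56.5 mm.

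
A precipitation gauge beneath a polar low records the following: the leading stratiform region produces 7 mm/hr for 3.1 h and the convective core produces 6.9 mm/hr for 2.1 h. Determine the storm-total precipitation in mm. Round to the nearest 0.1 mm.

total ≈ 36.2 mm

Total = Σ Rᵢ Δtᵢ = 7 × 3.1 + 6.9 × 2.1
      = 21.7 + 14.49 = 36.2 mm.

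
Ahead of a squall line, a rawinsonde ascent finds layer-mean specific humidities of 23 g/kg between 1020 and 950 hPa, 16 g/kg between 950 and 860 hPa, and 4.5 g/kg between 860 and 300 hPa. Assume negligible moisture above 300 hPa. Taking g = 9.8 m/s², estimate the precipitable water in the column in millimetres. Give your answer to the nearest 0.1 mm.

Precipitable water is the column-integrated vapour mass per unit area: PW = (1/g) Σ q̄ Δp, with q in kg/kg and Δp in Pa (1 kg/m² of water = 1 mm).
Layer 1020–950 hPa: Δp = 70 hPa = 7000 Pa, q̄ = 0.023 kg/kg → 0.023 × 7000 / 9.8 = 16.43 mm
Layer 950–860 hPa: Δp = 90 hPa = 9000 Pa, q̄ = 0.016 kg/kg → 0.016 × 9000 / 9.8 = 14.69 mm
Layer 860–300 hPa: Δp = 560 hPa = 56000 Pa, q̄ = 0.0045 kg/kg → 0.0045 × 56000 / 9.8 = 25.71 mm
PW = 16.43 + 14.69 + 25.71 = 56.83 ≈ 56.8 mm.

PW ≈ 56.8 mm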